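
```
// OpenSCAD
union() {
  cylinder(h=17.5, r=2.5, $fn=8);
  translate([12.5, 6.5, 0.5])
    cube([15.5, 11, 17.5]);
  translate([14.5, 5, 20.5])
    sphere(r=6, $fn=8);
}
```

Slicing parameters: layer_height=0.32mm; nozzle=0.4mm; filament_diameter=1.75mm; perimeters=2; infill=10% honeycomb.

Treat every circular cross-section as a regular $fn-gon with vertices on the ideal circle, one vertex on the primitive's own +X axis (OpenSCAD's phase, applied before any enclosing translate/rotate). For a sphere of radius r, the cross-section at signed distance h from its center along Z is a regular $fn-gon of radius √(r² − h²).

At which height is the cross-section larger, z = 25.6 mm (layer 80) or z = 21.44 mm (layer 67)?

Layer 80 (z = 25.6): the cylinder is not intersected at this z (z outside [0, 17.5]); the cube at (12.5, 6.5) is not intersected at this z (z outside [0.5, 18]); the sphere at (14.5, 5): section is a regular 8-gon, circumradius = √(r²−h²) = √(6²−5.1²) = 3.161 (area = (8/2)·3.161²·sin(360°/8) = 28.26 mm²); Taking the union: only the r=6 sphere at (14.5, 5) is present, so the union is just that shape — area = 28.26 mm². So its area = 28.26 mm². Layer 67 (z = 21.44): the cylinder does not reach this height (z outside [0, 17.5]); the cube at (12.5, 6.5) is absent (z outside [0.5, 18]); the r=6 sphere at (14.5, 5) slices to a regular 8-gon of circumradius 5.926 (√(r²−h²) with h=0.94 from center) (area = (8/2)·5.926²·sin(360°/8) = 99.32 mm²); Combining (union): only the r=6 sphere at (14.5, 5) is present, so the union is just that shape — area = 99.32 mm². So its area = 99.32 mm². Layer 67 is larger (99.32 vs 28.26 mm²).

layer 67 (z = 21.44 mm)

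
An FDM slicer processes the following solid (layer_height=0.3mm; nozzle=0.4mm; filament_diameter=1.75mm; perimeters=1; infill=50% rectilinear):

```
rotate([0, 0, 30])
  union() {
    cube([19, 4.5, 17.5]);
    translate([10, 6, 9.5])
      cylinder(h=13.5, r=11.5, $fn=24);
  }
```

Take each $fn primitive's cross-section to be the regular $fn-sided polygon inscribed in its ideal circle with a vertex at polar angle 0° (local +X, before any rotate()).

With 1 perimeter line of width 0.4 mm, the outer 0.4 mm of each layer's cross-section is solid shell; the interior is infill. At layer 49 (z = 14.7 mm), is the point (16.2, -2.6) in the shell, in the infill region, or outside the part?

outside

At z = 14.7 mm: the cube is present — its section is the full 19×4.5 rectangle; the r=11.5 cylinder at (10, 6) contributes a regular 24-gon of circumradius 11.5; Taking the union: the regions partially overlap (shared area 85.46 mm²), so overlapping operands fuse into one piece — 1 connected region; (rotated 30° about Z; rotation is an isometry so areas/perimeters/island counts are preserved). Overall, the cross-section is a single solid region. Undo the 30° rotation: the query point maps to (12.730, -10.352) in the un-rotated model frame. The nearest boundary edge runs (12.98, -5.11)→(10.00, -5.50); distance from the point to it = 5.17 mm. The point is not inside any of the regions above, so it lies outside the cross-section (5.17 mm from the nearest boundary).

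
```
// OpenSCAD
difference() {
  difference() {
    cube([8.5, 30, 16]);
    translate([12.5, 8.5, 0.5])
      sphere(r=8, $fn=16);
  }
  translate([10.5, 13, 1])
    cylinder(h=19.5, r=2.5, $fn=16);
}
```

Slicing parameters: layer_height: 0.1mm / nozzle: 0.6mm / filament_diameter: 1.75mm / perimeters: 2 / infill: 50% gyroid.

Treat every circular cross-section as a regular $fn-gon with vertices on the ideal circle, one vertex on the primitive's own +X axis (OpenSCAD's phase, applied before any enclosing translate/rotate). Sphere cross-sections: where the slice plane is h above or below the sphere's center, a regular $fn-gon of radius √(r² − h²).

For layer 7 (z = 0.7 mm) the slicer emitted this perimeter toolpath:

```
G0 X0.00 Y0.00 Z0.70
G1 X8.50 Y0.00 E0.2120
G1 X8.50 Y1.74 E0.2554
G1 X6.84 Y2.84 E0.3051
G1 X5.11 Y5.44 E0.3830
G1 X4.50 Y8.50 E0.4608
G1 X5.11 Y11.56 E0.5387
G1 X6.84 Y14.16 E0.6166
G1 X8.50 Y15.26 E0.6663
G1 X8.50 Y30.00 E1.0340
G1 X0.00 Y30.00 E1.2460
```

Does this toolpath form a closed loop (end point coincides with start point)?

Start point (G0): (0.00, 0.00). End point (last G1): the path does not return to the start — open.

no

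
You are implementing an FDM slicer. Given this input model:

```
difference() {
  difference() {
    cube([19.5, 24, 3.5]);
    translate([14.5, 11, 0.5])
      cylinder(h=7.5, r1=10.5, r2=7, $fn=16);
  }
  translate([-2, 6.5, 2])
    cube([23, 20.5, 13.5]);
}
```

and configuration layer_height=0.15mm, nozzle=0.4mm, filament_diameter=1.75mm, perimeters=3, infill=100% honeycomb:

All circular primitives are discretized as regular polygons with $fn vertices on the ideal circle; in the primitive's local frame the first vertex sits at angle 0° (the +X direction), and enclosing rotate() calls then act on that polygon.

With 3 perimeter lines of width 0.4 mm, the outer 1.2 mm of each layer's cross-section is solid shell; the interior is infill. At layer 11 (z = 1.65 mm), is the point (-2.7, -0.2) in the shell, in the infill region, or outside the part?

At z = 1.65 mm: the cube is present — its section is the full 19.5×24 rectangle; the cone at (14.5, 11): at t=0.153 of its height the radius interpolates to r₁+(r₂−r₁)t = 9.963, giving a regular 16-gon of that circumradius; Taking the first minus the rest: starting from the 19.5×24 cube, the cone at (14.5, 11) partially overlaps it — only the 245.95 mm² overlap (of its 303.91 mm²) is removed, clipping the outline — 1 connected region; the cube at (-2, 6.5) is not intersected at this z (z outside [2, 15.5]); Subtracting the remaining from the first: none of the subtracted shapes is present at this height, so that combined region is unchanged — 1 connected region. Overall, the cross-section is a single solid region. The nearest boundary edge runs (19.50, 0.00)→(0.00, 0.00); distance from the point to it = 2.71 mm. The point is not inside any of the regions above, so it lies outside the cross-section (2.71 mm from the nearest boundary).

outside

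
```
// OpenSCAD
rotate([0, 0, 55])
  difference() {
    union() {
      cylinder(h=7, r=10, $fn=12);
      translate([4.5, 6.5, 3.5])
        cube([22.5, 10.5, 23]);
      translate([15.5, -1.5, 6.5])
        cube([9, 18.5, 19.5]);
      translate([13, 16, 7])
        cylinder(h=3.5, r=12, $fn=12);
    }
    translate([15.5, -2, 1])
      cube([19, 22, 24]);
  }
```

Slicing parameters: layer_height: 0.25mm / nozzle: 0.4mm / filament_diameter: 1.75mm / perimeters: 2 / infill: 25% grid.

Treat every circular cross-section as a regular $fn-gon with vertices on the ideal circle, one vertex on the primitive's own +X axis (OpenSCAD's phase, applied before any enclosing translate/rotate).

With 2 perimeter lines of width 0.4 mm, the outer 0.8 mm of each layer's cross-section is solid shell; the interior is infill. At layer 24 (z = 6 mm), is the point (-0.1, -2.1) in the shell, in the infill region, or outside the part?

infill

At z = 6 mm: the r=10 cylinder gives a regular 12-gon of circumradius 10 (constant along its height); the cube at (4.5, 6.5) is present — its section is the full 22.5×10.5 rectangle; the cube at (15.5, -1.5) is absent (z outside [6.5, 26]); the cylinder at (13, 16) is absent (z outside [7, 10.5]); Taking the union: the regions partially overlap (shared area 3.45 mm²), so overlapping operands fuse into one piece — 1 connected region; the cube at (15.5, -2) (footprint 19×22) is included at this height; After the difference (first − rest): starting from the result so far, the 19×22 cube at (15.5, -2) partially overlaps it — only the 120.75 mm² overlap (of its 418.00 mm²) is removed, clipping the outline — 1 connected region; (rotated 55° about Z; rotation is an isometry so areas/perimeters/island counts are preserved). Overall, the cross-section is a single solid region. Undo the 55° rotation: the query point maps to (-1.778, -1.123) in the un-rotated model frame. The nearest boundary edge runs (-5.00, -8.66)→(-8.66, -5.00); distance from the point to it = 7.61 mm. The point is inside the cross-section and 7.61 mm from the nearest boundary — more than the 0.8 mm shell width (2 × 0.4), so it's in the infill interior.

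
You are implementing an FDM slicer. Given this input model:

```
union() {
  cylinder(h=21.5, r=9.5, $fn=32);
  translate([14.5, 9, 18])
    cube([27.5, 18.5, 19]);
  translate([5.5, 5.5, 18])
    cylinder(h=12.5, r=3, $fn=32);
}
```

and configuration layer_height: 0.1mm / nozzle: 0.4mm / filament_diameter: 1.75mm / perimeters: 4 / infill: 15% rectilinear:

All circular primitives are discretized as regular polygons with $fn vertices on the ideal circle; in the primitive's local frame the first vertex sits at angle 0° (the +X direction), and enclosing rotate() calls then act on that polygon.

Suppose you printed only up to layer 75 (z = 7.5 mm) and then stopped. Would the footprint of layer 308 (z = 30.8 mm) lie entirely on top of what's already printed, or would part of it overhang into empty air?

part overhangs

Compare the two slices. At z = 7.5: the r=9.5 cylinder contributes a regular 32-gon of circumradius 9.5 (area = (32/2)·9.500²·sin(360°/32) = 281.71 mm²); the cube at (14.5, 9) is not intersected at this z (z outside [18, 37]); the cylinder at (5.5, 5.5) is not intersected at this z (z outside [18, 30.5]); Taking the union: only the r=9.5 cylinder is present, so the union is just that shape — area = 281.71 mm². At z = 30.8: the cylinder is not intersected at this z (z outside [0, 21.5]); the cube at (14.5, 9) (footprint 27.5×18.5) is included at this height (area 508.75 mm²); the cylinder at (5.5, 5.5) is not intersected at this z (z outside [18, 30.5]); Combining (union): only the 27.5×18.5 cube at (14.5, 9) is present, so the union is just that shape — area = 508.75 mm². Checking containment: at z = 30.8 the cross-section extends beyond the z = 7.5 cross-section by about 508.75 mm².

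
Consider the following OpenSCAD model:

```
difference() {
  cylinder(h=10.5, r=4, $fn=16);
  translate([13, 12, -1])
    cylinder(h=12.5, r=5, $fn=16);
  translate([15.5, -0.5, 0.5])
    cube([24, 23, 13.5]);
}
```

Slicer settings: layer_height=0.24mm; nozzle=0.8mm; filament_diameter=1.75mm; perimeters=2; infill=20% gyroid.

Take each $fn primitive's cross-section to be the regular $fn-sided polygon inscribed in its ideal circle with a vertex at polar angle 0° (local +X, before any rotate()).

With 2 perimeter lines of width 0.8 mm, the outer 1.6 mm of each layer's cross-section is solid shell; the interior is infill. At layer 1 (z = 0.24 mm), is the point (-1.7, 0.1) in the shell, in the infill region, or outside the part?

infill

At z = 0.24 mm: the cylinder: section is a regular 16-gon, circumradius r=4; the r=5 cylinder at (13, 12) gives a regular 16-gon of circumradius 5 (constant along its height); the cube at (15.5, -0.5) is absent (z outside [0.5, 14]); Subtracting the remaining from the first: starting from the r=4 cylinder, the r=5 cylinder at (13, 12) misses the remaining region (no effect) — 1 connected region. Overall, the cross-section is a single solid region. The nearest boundary edge runs (-4.00, 0.00)→(-3.70, 1.53); distance from the point to it = 2.24 mm. The point is inside the cross-section and 2.24 mm from the nearest boundary — more than the 1.6 mm shell width (2 × 0.8), so it's in the infill interior.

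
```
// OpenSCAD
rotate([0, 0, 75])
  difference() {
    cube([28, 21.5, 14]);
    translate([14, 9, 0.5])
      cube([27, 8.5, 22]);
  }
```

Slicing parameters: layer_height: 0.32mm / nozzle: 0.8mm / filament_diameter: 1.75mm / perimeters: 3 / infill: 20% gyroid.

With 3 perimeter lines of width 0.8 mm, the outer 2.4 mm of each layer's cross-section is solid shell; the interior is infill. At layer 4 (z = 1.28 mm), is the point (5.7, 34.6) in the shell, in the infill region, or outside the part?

At z = 1.28 mm: the cube is present — its section is the full 28×21.5 rectangle; the cube at (14, 9) (footprint 27×8.5) is included at this height; Taking the first minus the rest: starting from the 28×21.5 cube, the 27×8.5 cube at (14, 9) partially overlaps it — only the 119.00 mm² overlap (of its 229.50 mm²) is removed, clipping the outline — 1 connected region; (rotated 75° about Z; rotation is an isometry so areas/perimeters/island counts are preserved). Overall, the cross-section is a single solid region. Undo the 75° rotation: the query point maps to (34.896, 3.449) in the un-rotated model frame. The nearest boundary edge runs (28.00, 9.00)→(28.00, 0.00); distance from the point to it = 6.90 mm. The point is not inside any of the regions above, so it lies outside the cross-section (6.90 mm from the nearest boundary).

outside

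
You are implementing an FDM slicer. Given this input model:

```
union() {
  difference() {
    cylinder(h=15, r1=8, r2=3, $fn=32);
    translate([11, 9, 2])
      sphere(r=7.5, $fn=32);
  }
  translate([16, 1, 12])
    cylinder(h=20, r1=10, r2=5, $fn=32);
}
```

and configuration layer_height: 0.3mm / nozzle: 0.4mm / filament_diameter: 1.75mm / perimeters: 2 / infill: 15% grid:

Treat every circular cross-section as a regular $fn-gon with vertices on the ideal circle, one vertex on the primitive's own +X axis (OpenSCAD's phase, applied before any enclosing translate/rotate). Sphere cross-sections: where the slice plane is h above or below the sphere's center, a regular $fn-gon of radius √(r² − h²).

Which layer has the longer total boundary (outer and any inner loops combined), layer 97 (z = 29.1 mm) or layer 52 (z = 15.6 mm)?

Layer 97 (z = 29.1): the cone is not intersected at this z (z outside [0, 15]); the sphere at (11, 9) does not reach this height (|z−center|=27.100 > r=7.5); After the difference (first − rest): the first operand is absent here, so nothing remains; the cone at (16, 1): at t=0.855 of its height the radius interpolates to r₁+(r₂−r₁)t = 5.725, giving a regular 32-gon of that circumradius (perimeter = 2·32·5.725·sin(180°/32) = 35.91 mm); Merging all regions: only the cone at (16, 1) is present, so the union is just that shape — boundary = 35.91 mm. So its perimeter = 35.91 mm. Layer 52 (z = 15.6): the cone is not intersected at this z (z outside [0, 15]); the sphere at (11, 9) is absent (|z−center|=13.600 > r=7.5); After the difference (first − rest): the first operand is absent here, so nothing remains; the cone at (16, 1) contributes a regular 32-gon of circumradius 9.100 (interpolated between r1=10 and r2=5 at t=0.180) (perimeter = 2·32·9.100·sin(180°/32) = 57.09 mm); Merging all regions: only the cone at (16, 1) is present, so the union is just that shape — boundary = 57.09 mm. So its perimeter = 57.09 mm. Layer 52 is larger (57.09 vs 35.91 mm).

layer 52 (z = 15.6 mm)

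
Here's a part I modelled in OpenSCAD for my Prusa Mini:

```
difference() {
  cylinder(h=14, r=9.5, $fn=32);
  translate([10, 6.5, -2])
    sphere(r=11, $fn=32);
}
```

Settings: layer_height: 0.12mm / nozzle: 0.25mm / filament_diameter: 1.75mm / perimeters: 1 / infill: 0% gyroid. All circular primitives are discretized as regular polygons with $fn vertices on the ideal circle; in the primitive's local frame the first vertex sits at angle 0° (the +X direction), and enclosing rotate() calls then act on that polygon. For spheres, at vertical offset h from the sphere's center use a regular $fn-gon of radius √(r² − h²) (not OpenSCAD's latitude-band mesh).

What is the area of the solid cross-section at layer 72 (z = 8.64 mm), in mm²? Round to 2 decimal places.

281.21 mm²

At z = 8.64 mm: the r=9.5 cylinder gives a regular 32-gon of circumradius 9.5 (constant along its height) (area = (32/2)·9.500²·sin(360°/32) = 281.71 mm²); the r=11 sphere at (10, 6.5) contributes a regular 32-gon of circumradius √(11²−10.64²) = 2.791 (area = (32/2)·2.791²·sin(360°/32) = 24.32 mm²); Taking the first minus the rest: starting from the r=9.5 cylinder (281.71 mm²), the r=11 sphere at (10, 6.5) partially overlaps it — only the 0.50 mm² overlap (of its 24.32 mm²) is removed, clipping the outline — area = 281.21 mm². Overall, the cross-section is a single solid region. Net area = 281.21 mm².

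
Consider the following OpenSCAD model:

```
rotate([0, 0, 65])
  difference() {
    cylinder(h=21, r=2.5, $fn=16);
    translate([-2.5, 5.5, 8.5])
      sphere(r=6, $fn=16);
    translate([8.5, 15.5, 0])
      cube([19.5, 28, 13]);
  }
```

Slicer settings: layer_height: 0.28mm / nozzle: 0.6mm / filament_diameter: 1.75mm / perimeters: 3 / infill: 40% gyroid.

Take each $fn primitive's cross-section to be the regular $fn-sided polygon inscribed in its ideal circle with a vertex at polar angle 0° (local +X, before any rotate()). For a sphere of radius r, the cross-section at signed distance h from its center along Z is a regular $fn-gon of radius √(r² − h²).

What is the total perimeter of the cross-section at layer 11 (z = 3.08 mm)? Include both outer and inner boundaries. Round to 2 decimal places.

At z = 3.08 mm: the r=2.5 cylinder gives a regular 16-gon of circumradius 2.5 (constant along its height) (perimeter = 2·16·2.500·sin(180°/16) = 15.61 mm); the r=6 sphere at (-2.5, 5.5) contributes a regular 16-gon of circumradius √(6²−5.42²) = 2.574 (perimeter = 2·16·2.574·sin(180°/16) = 16.07 mm); the cube at (8.5, 15.5) is present — its section is the full 19.5×28 rectangle (perimeter 95.00 mm); Subtracting the remaining from the first: starting from the r=2.5 cylinder, the r=6 sphere at (-2.5, 5.5) misses the remaining region (no effect); the 19.5×28 cube at (8.5, 15.5) misses the remaining region (no effect) — boundary = 15.61 mm; (whole slice rotated 65° about Z — lengths, areas and connectivity unchanged). Overall, the cross-section is a single solid region. Total boundary length (outer) = 15.61 mm.

15.61 mm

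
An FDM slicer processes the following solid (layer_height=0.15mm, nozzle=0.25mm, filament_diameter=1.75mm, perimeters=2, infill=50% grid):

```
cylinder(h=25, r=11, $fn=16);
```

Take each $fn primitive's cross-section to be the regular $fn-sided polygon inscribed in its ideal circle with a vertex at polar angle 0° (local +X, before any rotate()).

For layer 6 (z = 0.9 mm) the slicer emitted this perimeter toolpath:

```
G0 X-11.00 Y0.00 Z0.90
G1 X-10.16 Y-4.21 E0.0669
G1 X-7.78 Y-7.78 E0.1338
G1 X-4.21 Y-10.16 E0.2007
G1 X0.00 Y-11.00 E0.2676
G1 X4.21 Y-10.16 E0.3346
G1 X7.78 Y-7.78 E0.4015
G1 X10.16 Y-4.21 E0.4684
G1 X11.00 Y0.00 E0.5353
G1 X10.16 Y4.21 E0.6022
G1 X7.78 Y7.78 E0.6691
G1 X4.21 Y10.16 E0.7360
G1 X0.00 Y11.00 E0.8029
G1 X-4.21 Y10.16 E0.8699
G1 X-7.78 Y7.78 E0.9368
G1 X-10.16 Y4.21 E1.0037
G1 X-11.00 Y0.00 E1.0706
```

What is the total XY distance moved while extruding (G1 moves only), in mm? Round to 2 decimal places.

Sum the Euclidean lengths of each G1 segment: total = 68.67 mm.

68.67 mm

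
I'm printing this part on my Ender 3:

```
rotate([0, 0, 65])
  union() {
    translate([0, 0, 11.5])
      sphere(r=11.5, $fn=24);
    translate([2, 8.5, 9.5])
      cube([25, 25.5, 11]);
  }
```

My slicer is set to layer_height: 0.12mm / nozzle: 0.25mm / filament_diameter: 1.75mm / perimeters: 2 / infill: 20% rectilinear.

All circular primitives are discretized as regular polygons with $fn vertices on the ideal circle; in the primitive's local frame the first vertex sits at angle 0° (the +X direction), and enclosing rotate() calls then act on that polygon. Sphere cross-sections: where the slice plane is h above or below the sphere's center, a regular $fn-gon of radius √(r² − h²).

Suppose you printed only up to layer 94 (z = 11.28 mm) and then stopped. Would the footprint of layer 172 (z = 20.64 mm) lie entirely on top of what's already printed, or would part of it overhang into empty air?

Compare the two slices. At z = 11.28: the sphere: section is a regular 24-gon, circumradius = √(r²−h²) = √(11.5²−0.22²) = 11.498 (area = (24/2)·11.498²·sin(360°/24) = 410.60 mm²); the 25×25.5 cube at (2, 8.5) contributes its full rectangle (area 637.50 mm²); Taking the union: the regions partially overlap — summed areas 1048.10 mm² minus the doubly-counted overlap 9.62 mm² gives 1038.47 mm² — area = 1038.47 mm²; (rotated 65° about Z; rotation is an isometry so areas/perimeters/island counts are preserved). At z = 20.64: the r=11.5 sphere contributes a regular 24-gon of circumradius √(11.5²−9.14²) = 6.979 (area = (24/2)·6.979²·sin(360°/24) = 151.29 mm²); the cube at (2, 8.5) is not intersected at this z (z outside [9.5, 20.5]); Taking the union: only the r=11.5 sphere is present, so the union is just that shape — area = 151.29 mm²; (rotated 65° about Z; rotation is an isometry so areas/perimeters/island counts are preserved). Checking containment: the cross-section at z = 20.64 is a subset of the cross-section at z = 11.28.

entirely on top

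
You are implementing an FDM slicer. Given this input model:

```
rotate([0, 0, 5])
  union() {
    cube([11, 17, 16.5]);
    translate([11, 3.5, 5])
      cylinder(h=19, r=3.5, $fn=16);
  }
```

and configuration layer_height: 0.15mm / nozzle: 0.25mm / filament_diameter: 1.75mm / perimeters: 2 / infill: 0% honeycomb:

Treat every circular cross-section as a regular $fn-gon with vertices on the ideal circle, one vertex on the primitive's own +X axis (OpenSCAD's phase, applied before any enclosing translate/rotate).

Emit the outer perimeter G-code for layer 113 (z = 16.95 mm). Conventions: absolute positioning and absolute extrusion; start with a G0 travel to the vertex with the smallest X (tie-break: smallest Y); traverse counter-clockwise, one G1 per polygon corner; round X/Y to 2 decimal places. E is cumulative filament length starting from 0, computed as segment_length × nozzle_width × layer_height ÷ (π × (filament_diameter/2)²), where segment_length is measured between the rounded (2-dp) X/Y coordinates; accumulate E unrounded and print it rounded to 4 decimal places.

At z = 16.95 mm: the cube is absent (z outside [0, 16.5]); the cylinder at (11, 3.5): section is a regular 16-gon, circumradius r=3.5; Merging all regions: only the r=3.5 cylinder at (11, 3.5) is present, so the union is just that shape — 1 connected region; (whole slice rotated 5° about Z — lengths, areas and connectivity unchanged). The outline is a single polygon with 16 vertices. Extrusion per mm of travel: 0.25 × 0.15 / (π × 0.875²) = 0.015591. Accumulating E over each segment gives final E = 0.3406.

G0 X7.17 Y4.14 Z16.95
G1 X7.55 Y2.83 E0.0213
G1 X8.40 Y1.76 E0.0426
G1 X9.60 Y1.11 E0.0638
G1 X10.96 Y0.96 E0.0852
G1 X12.27 Y1.34 E0.1064
G1 X13.33 Y2.20 E0.1277
G1 X13.99 Y3.39 E0.1489
G1 X14.14 Y4.75 E0.1703
G1 X13.76 Y6.06 E0.1915
G1 X12.90 Y7.13 E0.2129
G1 X11.71 Y7.78 E0.2341
G1 X10.35 Y7.93 E0.2554
G1 X9.04 Y7.55 E0.2767
G1 X7.97 Y6.70 E0.2980
G1 X7.32 Y5.50 E0.3193
G1 X7.17 Y4.14 E0.3406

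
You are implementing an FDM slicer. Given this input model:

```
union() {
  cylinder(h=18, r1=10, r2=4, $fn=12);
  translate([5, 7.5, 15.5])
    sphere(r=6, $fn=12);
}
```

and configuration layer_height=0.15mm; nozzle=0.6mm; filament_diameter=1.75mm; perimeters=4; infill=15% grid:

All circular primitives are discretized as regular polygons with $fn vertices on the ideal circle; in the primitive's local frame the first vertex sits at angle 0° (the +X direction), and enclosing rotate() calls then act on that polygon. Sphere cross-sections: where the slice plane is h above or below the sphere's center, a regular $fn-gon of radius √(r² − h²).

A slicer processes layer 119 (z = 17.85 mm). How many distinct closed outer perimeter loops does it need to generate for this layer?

At z = 17.85 mm: the cone (r1=10→r2=4) has section circumradius 4.050 here — a regular 12-gon; the sphere at (5, 7.5): section is a regular 12-gon, circumradius = √(r²−h²) = √(6²−2.35²) = 5.521; Taking the union: the regions partially overlap (shared area 0.57 mm²), so overlapping operands fuse into one piece — 1 connected region. The result has 1 disconnected region.

1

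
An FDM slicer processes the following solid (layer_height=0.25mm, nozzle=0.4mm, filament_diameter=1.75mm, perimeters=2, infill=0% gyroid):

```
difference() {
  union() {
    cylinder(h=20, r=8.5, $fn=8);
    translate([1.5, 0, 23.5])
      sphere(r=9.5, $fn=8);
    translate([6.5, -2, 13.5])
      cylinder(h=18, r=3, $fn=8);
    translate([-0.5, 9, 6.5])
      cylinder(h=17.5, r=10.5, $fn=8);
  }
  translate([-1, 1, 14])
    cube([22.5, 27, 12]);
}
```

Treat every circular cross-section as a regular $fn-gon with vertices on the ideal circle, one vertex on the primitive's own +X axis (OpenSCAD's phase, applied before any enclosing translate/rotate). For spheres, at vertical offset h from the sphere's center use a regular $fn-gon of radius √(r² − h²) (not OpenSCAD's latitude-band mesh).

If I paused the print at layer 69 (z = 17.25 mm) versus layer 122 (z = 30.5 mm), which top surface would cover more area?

layer 69 (z = 17.25 mm)

Layer 69 (z = 17.25): the r=8.5 cylinder gives a regular 8-gon of circumradius 8.5 (constant along its height) (area = (8/2)·8.500²·sin(360°/8) = 204.35 mm²); the r=9.5 sphere at (1.5, 0) slices to a regular 8-gon of circumradius 7.155 (√(r²−h²) with h=6.25 from center) (area = (8/2)·7.155²·sin(360°/8) = 144.78 mm²); the r=3 cylinder at (6.5, -2) contributes a regular 8-gon of circumradius 3 (area = (8/2)·3.000²·sin(360°/8) = 25.46 mm²); the cylinder at (-0.5, 9): section is a regular 8-gon, circumradius r=10.5 (area = (8/2)·10.500²·sin(360°/8) = 311.83 mm²); Taking the union: the regions partially overlap — summed areas 686.42 mm² minus the doubly-counted overlap 261.82 mm² gives 424.61 mm² — area = 424.61 mm²; the cube at (-1, 1) (footprint 22.5×27) is included at this height (area 607.50 mm²); Subtracting the remaining from the first: starting from the result so far (424.61 mm²), the 22.5×27 cube at (-1, 1) partially overlaps it — only the 159.36 mm² overlap (of its 607.50 mm²) is removed, clipping the outline — area = 265.25 mm². So its area = 265.25 mm². Layer 122 (z = 30.5): the cylinder is not intersected at this z (z outside [0, 20]); the r=9.5 sphere at (1.5, 0) contributes a regular 8-gon of circumradius √(9.5²−7²) = 6.423 (area = (8/2)·6.423²·sin(360°/8) = 116.67 mm²); the r=3 cylinder at (6.5, -2) gives a regular 8-gon of circumradius 3 (constant along its height) (area = (8/2)·3.000²·sin(360°/8) = 25.46 mm²); the cylinder at (-0.5, 9) does not reach this height (z outside [6.5, 24]); Combining (union): the regions partially overlap — summed areas 142.13 mm² minus the doubly-counted overlap 15.67 mm² gives 126.46 mm² — area = 126.46 mm²; the cube at (-1, 1) is not intersected at this z (z outside [14, 26]); Subtracting the remaining from the first: none of the subtracted shapes is present at this height, so the result so far is unchanged — area = 126.46 mm². So its area = 126.46 mm². Layer 69 is larger (265.25 vs 126.46 mm²).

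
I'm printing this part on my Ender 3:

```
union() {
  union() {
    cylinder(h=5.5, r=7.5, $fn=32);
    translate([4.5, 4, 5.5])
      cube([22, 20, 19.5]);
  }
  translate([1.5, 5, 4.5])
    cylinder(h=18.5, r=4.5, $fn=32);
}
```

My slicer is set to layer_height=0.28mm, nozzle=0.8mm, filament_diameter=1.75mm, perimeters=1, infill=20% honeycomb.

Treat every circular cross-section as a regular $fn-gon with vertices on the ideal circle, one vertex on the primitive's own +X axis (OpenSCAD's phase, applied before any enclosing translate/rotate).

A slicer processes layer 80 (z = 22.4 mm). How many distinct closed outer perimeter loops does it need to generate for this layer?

1

At z = 22.4 mm: the cylinder does not reach this height (z outside [0, 5.5]); the cube at (4.5, 4) (footprint 22×20) is included at this height; Combining (union): only the 22×20 cube at (4.5, 4) is present, so the union is just that shape — 1 connected region; the r=4.5 cylinder at (1.5, 5) gives a regular 32-gon of circumradius 4.5 (constant along its height); Combining (union): the regions partially overlap (shared area 4.88 mm²), so overlapping operands fuse into one piece — 1 connected region. The result has 1 disconnected region.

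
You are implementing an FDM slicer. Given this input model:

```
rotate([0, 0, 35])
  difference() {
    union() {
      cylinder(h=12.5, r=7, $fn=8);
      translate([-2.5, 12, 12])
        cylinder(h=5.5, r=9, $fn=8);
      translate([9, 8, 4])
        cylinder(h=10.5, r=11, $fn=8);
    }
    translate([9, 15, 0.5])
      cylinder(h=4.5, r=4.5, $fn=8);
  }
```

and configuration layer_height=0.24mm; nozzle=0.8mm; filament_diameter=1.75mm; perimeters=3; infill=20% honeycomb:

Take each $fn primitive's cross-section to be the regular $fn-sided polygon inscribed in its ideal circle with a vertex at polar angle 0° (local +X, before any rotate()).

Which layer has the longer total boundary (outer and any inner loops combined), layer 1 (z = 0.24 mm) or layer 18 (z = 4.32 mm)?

layer 18 (z = 4.32 mm)

Layer 1 (z = 0.24): the r=7 cylinder contributes a regular 8-gon of circumradius 7 (perimeter = 2·8·7.000·sin(180°/8) = 42.86 mm); the cylinder at (-2.5, 12) does not reach this height (z outside [12, 17.5]); the cylinder at (9, 8) does not reach this height (z outside [4, 14.5]); Merging all regions: only the r=7 cylinder is present, so the union is just that shape — boundary = 42.86 mm; the cylinder at (9, 15) is absent (z outside [0.5, 5]); Taking the first minus the rest: none of the subtracted shapes is present at this height, so the result so far is unchanged — boundary = 42.86 mm; (rotated 35° about Z; rotation is an isometry so areas/perimeters/island counts are preserved). So its perimeter = 42.86 mm. Layer 18 (z = 4.32): the cylinder: section is a regular 8-gon, circumradius r=7 (perimeter = 2·8·7.000·sin(180°/8) = 42.86 mm); the cylinder at (-2.5, 12) is not intersected at this z (z outside [12, 17.5]); the r=11 cylinder at (9, 8) contributes a regular 8-gon of circumradius 11 (perimeter = 2·8·11.000·sin(180°/8) = 67.35 mm); Combining (union): the regions partially overlap (shared area 39.97 mm²), so the edge portions inside another operand are dropped and the merged outline is re-measured after clipping — boundary = 83.87 mm; the cylinder at (9, 15): section is a regular 8-gon, circumradius r=4.5 (perimeter = 2·8·4.500·sin(180°/8) = 27.55 mm); After the difference (first − rest): starting from that combined region, the r=4.5 cylinder at (9, 15) partially overlaps it — only the 53.97 mm² overlap (of its 57.28 mm²) is removed, clipping the outline — boundary = 95.80 mm; (rotated 35° about Z; rotation is an isometry so areas/perimeters/island counts are preserved). So its perimeter = 95.80 mm. Layer 18 is larger (95.80 vs 42.86 mm).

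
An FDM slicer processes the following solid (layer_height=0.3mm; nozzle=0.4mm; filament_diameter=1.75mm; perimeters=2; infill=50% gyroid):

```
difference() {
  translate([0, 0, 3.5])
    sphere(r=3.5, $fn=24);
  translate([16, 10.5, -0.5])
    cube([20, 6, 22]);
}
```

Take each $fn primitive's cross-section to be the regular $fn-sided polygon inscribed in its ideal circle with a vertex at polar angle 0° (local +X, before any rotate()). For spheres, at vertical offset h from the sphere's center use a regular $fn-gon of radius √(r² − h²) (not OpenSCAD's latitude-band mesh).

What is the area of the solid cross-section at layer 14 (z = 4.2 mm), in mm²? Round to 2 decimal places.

36.52 mm²

At z = 4.2 mm: the r=3.5 sphere slices to a regular 24-gon of circumradius 3.429 (√(r²−h²) with h=0.7 from center) (area = (24/2)·3.429²·sin(360°/24) = 36.52 mm²); the cube at (16, 10.5) (footprint 20×6) is included at this height (area 120.00 mm²); Subtracting the remaining from the first: starting from the r=3.5 sphere (36.52 mm²), the 20×6 cube at (16, 10.5) misses the remaining region (no effect) — area = 36.52 mm². Overall, the cross-section is a single solid region. Net area = 36.52 mm².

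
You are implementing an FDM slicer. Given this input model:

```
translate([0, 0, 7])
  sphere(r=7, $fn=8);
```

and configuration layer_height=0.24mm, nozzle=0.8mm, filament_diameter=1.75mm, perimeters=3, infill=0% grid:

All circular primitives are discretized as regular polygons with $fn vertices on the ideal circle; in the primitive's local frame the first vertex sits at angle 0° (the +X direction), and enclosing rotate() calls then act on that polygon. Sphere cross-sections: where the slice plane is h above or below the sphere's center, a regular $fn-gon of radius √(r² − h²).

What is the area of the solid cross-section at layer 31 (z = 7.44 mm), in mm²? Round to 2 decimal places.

At z = 7.44 mm: the r=7 sphere contributes a regular 8-gon of circumradius √(7²−0.44²) = 6.986 (area = (8/2)·6.986²·sin(360°/8) = 138.05 mm²). Overall, the cross-section is a single solid region. Net area = 138.05 mm².

138.05 mm²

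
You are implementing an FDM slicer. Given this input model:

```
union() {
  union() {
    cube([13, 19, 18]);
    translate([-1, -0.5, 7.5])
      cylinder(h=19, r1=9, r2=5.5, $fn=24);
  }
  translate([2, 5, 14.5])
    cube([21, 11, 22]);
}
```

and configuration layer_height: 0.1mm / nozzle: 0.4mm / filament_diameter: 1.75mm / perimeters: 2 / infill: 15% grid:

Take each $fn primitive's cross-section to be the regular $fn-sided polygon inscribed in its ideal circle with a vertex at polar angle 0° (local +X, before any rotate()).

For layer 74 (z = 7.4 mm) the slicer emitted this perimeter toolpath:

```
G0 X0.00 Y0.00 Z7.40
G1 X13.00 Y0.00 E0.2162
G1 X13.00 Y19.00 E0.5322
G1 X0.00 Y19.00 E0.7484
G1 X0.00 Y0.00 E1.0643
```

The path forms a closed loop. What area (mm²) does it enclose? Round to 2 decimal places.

Apply the shoelace formula to the sequence of (X, Y) vertices; enclosed area = 247.00 mm².

247.00 mm²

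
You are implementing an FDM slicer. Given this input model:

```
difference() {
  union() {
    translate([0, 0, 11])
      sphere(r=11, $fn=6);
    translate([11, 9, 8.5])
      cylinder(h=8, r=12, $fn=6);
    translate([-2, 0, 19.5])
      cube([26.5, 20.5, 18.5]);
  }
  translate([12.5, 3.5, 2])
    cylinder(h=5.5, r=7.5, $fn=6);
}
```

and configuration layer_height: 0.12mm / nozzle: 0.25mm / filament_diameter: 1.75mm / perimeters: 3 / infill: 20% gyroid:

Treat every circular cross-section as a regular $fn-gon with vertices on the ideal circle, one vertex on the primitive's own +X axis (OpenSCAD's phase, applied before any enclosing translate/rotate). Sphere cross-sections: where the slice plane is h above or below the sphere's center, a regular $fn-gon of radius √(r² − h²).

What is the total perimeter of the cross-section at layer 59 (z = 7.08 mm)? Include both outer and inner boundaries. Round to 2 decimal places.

At z = 7.08 mm: the sphere: section is a regular 6-gon, circumradius = √(r²−h²) = √(11²−3.92²) = 10.278 (perimeter = 2·6·10.278·sin(180°/6) = 61.67 mm); the cylinder at (11, 9) is not intersected at this z (z outside [8.5, 16.5]); the cube at (-2, 0) is not intersected at this z (z outside [19.5, 38]); Merging all regions: only the r=11 sphere is present, so the union is just that shape — boundary = 61.67 mm; the r=7.5 cylinder at (12.5, 3.5) gives a regular 6-gon of circumradius 7.5 (constant along its height) (perimeter = 2·6·7.500·sin(180°/6) = 45.00 mm); Subtracting the remaining from the first: starting from that combined region, the r=7.5 cylinder at (12.5, 3.5) partially overlaps it — only the 20.59 mm² overlap (of its 146.14 mm²) is removed, clipping the outline — boundary = 61.67 mm. Overall, the cross-section is a single solid region. Total boundary length (outer) = 61.67 mm.

61.67 mm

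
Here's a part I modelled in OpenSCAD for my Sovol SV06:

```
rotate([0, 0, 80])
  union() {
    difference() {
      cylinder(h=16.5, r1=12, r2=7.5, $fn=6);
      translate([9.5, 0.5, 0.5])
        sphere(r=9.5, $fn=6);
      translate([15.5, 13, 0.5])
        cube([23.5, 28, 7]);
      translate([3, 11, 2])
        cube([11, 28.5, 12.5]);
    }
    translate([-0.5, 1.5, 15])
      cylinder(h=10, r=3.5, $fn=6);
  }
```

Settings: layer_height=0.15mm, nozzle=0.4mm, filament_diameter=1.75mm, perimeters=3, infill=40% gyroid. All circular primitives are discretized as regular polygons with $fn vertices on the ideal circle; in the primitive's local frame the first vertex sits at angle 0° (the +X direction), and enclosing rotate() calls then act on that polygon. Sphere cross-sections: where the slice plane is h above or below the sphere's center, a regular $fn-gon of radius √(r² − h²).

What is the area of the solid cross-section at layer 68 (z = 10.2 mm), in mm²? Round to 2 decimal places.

220.77 mm²

At z = 10.2 mm: the cone contributes a regular 6-gon of circumradius 9.218 (interpolated between r1=12 and r2=7.5 at t=0.618) (area = (6/2)·9.218²·sin(360°/6) = 220.77 mm²); the sphere at (9.5, 0.5) is not intersected at this z (|z−center|=9.700 > r=9.5); the cube at (15.5, 13) does not reach this height (z outside [0.5, 7.5]); the cube at (3, 11) (footprint 11×28.5) is included at this height (area 313.50 mm²); Taking the first minus the rest: starting from the cone (220.77 mm²), the 11×28.5 cube at (3, 11) misses the remaining region (no effect) — area = 220.77 mm²; the cylinder at (-0.5, 1.5) is absent (z outside [15, 25]); Taking the union: only the result so far is present, so the union is just that shape — area = 220.77 mm²; (whole slice rotated 80° about Z — lengths, areas and connectivity unchanged). Overall, the cross-section is a single solid region. Net area = 220.77 mm².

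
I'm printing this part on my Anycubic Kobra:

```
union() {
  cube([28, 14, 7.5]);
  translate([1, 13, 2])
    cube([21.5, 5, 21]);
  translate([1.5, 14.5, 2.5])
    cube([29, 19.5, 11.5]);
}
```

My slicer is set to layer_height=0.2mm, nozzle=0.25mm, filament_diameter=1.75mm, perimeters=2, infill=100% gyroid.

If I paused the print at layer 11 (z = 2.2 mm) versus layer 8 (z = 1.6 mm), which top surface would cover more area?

Layer 11 (z = 2.2): the cube is present — its section is the full 28×14 rectangle (area 392.00 mm²); the cube at (1, 13) (footprint 21.5×5) is included at this height (area 107.50 mm²); the cube at (1.5, 14.5) is not intersected at this z (z outside [2.5, 14]); Merging all regions: the regions partially overlap — summed areas 499.50 mm² minus the doubly-counted overlap 21.50 mm² gives 478.00 mm² — area = 478.00 mm². So its area = 478.00 mm². Layer 8 (z = 1.6): the 28×14 cube contributes its full rectangle (area 392.00 mm²); the cube at (1, 13) is not intersected at this z (z outside [2, 23]); the cube at (1.5, 14.5) is absent (z outside [2.5, 14]); Combining (union): only the 28×14 cube is present, so the union is just that shape — area = 392.00 mm². So its area = 392.00 mm². Layer 11 is larger (478.00 vs 392.00 mm²).

layer 11 (z = 2.2 mm)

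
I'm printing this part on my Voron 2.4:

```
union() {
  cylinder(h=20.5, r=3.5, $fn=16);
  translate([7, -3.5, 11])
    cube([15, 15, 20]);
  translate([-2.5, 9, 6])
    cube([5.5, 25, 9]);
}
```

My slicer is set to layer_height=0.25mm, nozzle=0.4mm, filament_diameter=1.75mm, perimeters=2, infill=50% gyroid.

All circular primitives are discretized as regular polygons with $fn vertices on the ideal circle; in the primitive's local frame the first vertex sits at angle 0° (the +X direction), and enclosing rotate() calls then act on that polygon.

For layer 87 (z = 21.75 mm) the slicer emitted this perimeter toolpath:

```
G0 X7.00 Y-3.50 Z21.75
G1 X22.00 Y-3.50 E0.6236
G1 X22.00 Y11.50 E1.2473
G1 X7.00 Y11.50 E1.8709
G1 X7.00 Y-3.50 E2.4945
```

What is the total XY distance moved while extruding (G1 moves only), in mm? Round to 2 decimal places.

Sum the Euclidean lengths of each G1 segment: total = 60.00 mm.

60.00 mm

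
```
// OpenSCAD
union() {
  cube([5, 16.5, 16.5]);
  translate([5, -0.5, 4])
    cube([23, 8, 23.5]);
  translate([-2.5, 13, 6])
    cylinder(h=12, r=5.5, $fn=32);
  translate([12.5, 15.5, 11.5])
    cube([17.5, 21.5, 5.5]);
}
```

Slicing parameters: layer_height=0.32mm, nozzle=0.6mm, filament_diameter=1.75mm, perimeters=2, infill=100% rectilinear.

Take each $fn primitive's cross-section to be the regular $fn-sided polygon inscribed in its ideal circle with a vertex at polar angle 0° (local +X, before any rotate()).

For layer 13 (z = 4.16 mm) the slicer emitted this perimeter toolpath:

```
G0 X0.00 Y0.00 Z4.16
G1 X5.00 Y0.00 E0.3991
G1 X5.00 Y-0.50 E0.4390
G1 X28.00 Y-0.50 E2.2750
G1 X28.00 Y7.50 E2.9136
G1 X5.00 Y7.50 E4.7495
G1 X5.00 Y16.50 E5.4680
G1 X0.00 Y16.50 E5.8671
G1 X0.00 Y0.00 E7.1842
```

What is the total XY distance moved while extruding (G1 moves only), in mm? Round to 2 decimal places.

Sum the Euclidean lengths of each G1 segment: total = 90.00 mm.

90.00 mm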